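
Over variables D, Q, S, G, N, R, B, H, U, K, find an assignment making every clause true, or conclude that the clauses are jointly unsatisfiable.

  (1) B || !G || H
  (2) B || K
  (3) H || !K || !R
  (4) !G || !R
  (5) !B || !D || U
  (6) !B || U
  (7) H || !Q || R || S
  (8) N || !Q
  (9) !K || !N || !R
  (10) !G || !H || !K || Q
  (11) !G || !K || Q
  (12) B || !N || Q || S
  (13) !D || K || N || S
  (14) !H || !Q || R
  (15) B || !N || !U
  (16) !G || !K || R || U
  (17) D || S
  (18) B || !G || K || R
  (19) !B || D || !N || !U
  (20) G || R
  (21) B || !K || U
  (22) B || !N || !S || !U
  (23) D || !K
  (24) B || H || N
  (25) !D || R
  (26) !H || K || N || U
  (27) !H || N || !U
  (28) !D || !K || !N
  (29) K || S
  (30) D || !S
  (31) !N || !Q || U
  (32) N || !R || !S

Set D = True.
  then (!D || R) forces R = True.
  then (!G || !R) forces G = False.
Set Q = True.
  then (N || !Q) forces N = True.
  then (!K || !N || !R) forces K = False.
  then (K || S) forces S = True.
  then (!N || !Q || U) forces U = True.
  then (B || K) forces B = True.
Set H = True.
All clauses satisfied.

D=T, Q=T, S=T, G=F, N=T, R=T, B=T, H=T, U=T, K=F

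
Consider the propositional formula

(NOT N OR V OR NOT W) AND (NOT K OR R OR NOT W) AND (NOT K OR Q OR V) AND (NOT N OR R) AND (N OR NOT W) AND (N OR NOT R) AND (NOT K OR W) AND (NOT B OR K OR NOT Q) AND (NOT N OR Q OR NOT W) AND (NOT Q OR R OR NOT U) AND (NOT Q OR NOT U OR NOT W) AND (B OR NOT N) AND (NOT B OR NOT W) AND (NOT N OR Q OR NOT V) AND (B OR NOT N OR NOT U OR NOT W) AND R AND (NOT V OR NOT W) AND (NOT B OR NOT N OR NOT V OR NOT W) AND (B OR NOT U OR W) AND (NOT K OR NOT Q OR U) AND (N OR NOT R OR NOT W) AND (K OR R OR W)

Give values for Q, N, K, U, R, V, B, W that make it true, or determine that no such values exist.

Unit clause (R) forces R = True.
In (N OR NOT R) only N is left, so N = True.
In (B OR NOT N) only B is left, so B = True.
In (NOT B OR NOT W) only NOT W is left, so W = False.
In (NOT K OR W) only NOT K is left, so K = False.
In (NOT B OR K OR NOT Q) only NOT Q is left, so Q = False.
In (NOT N OR Q OR NOT V) only NOT V is left, so V = False.
Set U = False.
All clauses satisfied.

Q=F, N=T, K=F, U=F, R=T, V=F, B=T, W=F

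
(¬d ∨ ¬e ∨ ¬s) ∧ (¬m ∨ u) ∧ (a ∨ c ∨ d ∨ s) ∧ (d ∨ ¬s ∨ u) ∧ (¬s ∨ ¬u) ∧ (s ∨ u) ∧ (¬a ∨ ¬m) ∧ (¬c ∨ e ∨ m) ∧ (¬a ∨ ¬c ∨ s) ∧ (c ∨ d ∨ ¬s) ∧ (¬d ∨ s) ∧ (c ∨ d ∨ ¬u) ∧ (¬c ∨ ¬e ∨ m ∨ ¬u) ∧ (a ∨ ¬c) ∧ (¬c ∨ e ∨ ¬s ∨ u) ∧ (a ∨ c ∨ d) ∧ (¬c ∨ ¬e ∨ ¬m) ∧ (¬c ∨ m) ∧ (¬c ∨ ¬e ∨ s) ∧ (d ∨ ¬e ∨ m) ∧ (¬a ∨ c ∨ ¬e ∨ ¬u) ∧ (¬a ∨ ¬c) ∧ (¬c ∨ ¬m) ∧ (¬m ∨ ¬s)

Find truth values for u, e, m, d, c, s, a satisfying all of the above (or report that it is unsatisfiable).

u = False; e = False; m = False; d = True; c = False; s = True; a = True

Set u = False.
  then (¬m ∨ u) forces m = False.
  then (s ∨ u) forces s = True.
  then (¬c ∨ m) forces c = False.
  then (d ∨ ¬s ∨ u) forces d = True.
  then (¬d ∨ ¬e ∨ ¬s) forces e = False.
Set a = True.
All clauses satisfied.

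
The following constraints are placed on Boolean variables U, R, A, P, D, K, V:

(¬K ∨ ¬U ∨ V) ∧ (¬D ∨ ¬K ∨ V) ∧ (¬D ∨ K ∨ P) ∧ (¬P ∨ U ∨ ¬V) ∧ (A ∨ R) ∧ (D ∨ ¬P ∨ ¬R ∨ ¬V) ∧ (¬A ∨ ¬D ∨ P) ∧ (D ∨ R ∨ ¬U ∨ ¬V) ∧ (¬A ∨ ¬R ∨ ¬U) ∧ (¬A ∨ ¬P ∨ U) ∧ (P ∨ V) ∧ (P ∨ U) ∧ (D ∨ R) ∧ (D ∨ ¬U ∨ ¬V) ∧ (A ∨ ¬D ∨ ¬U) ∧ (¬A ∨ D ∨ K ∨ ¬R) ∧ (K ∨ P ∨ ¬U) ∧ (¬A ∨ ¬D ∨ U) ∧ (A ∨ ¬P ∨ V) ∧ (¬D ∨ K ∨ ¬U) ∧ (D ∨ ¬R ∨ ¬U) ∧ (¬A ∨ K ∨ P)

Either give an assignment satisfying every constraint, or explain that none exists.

Set U = True.
Try R = True:
  (¬A ∨ ¬R ∨ ¬U) forces A = False.
  (A ∨ ¬D ∨ ¬U) forces D = False.
  clause (D ∨ ¬R ∨ ¬U) is falsified — backtrack.
So R = False.
  then (A ∨ R) forces A = True.
  then (D ∨ R) forces D = True.
  then (¬D ∨ K ∨ ¬U) forces K = True.
  then (¬K ∨ ¬U ∨ V) forces V = True.
  then (¬A ∨ ¬D ∨ P) forces P = True.
All clauses satisfied.

U = True, R = False, A = True, P = True, D = True, K = True, V = True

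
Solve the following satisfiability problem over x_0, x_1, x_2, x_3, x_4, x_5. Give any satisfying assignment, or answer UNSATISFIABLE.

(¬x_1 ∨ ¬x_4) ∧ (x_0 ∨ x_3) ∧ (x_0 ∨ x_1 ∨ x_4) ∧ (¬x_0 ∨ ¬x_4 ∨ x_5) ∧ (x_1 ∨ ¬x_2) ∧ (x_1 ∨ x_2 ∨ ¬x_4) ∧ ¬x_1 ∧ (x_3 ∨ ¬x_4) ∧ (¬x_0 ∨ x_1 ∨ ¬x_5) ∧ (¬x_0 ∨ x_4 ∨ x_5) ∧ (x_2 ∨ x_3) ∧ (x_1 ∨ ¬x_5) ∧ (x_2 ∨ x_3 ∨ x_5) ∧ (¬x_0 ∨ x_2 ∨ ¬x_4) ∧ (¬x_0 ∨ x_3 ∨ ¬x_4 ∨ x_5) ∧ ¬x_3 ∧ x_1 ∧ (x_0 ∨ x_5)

Unsatisfiable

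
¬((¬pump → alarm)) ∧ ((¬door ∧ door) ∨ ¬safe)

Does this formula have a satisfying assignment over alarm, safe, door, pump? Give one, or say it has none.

alarm=F, safe=F, door=F, pump=F

  ¬((¬pump → alarm)) = True
    ¬pump → alarm = False
      ¬pump = True
  (¬door ∧ door) ∨ ¬safe = True
    ¬door ∧ door = False
      ¬door = True
    ¬safe = True
Both conjuncts True, so the formula holds.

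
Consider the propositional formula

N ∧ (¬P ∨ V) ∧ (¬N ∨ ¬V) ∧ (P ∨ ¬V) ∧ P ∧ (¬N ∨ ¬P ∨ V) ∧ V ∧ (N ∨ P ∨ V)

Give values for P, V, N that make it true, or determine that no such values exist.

UNSATISFIABLE

Case V = True:
  (N) forces N = True.
  Clause (¬N ∨ ¬V) is falsified — contradiction.
Case V = False:
  Clause (V) is falsified — contradiction.
Both cases fail, so the formula is unsatisfiable.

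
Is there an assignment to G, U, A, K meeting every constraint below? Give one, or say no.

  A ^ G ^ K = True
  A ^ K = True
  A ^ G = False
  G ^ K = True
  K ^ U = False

G = False, U = True, A = False, K = True

A ^ G ^ K = F ^ F ^ T = True ✓
A ^ K = F ^ T = True ✓
A ^ G = F ^ F = False ✓
G ^ K = F ^ T = True ✓
K ^ U = T ^ T = False ✓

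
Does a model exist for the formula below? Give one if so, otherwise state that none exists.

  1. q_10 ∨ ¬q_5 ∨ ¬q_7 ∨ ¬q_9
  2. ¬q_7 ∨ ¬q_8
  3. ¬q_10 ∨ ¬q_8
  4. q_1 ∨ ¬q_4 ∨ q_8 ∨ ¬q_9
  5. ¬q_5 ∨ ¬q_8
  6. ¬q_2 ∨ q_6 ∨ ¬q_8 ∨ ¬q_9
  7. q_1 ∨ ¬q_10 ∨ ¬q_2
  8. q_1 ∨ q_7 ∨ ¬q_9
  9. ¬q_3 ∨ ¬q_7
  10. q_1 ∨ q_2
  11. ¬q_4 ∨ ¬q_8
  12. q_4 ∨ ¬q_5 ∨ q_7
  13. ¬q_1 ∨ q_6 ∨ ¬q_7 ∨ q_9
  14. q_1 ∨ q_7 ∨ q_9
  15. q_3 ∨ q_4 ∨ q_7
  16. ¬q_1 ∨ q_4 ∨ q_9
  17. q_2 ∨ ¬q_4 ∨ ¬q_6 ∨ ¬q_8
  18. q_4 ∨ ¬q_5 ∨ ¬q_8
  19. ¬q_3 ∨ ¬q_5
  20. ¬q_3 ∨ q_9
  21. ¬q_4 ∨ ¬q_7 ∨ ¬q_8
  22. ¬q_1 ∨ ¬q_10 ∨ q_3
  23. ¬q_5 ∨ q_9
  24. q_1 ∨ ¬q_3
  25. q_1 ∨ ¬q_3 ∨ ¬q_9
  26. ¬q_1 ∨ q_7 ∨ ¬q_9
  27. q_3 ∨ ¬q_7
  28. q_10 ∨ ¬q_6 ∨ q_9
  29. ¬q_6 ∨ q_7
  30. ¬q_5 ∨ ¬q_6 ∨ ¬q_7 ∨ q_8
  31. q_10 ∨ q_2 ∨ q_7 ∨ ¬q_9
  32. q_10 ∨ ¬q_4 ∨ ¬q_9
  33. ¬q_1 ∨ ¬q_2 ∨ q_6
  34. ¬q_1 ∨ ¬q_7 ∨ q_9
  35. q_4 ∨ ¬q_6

Set q_1 = True.
Try q_2 = True:
  (¬q_1 ∨ ¬q_2 ∨ q_6) forces q_6 = True.
  (¬q_6 ∨ q_7) forces q_7 = True.
  (¬q_7 ∨ ¬q_8) forces q_8 = False.
  (¬q_3 ∨ ¬q_7) forces q_3 = False.
  clause (q_3 ∨ ¬q_7) is falsified — backtrack.
So q_2 = False.
Set q_3 = False.
  then (¬q_1 ∨ ¬q_10 ∨ q_3) forces q_10 = False.
  then (q_3 ∨ ¬q_7) forces q_7 = False.
  then (¬q_6 ∨ q_7) forces q_6 = False.
  then (q_10 ∨ q_2 ∨ q_7 ∨ ¬q_9) forces q_9 = False.
  then (q_3 ∨ q_4 ∨ q_7) forces q_4 = True.
  then (¬q_5 ∨ q_9) forces q_5 = False.
  then (¬q_4 ∨ ¬q_8) forces q_8 = False.
All clauses satisfied.

q_1: True; q_2: False; q_3: False; q_4: True; q_5: False; q_6: False; q_7: False; q_8: False; q_9: False; q_10: False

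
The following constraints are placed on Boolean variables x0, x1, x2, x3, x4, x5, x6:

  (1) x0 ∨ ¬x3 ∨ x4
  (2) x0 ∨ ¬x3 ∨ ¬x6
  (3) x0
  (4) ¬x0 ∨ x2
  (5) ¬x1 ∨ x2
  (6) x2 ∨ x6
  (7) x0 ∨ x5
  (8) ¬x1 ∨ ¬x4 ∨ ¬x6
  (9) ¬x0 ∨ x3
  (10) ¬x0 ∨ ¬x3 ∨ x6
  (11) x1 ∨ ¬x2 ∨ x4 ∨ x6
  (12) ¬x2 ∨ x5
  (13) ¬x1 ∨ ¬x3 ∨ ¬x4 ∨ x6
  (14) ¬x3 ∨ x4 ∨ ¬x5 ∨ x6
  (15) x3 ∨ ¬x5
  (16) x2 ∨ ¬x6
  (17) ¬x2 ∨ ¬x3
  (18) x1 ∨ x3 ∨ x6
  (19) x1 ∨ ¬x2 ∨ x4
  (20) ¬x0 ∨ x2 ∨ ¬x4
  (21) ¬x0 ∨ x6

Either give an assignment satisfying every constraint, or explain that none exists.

UNSATISFIABLE

Case x0 = True:
  (¬x0 ∨ x2) forces x2 = True.
  (¬x0 ∨ x3) forces x3 = True.
  Clause (¬x2 ∨ ¬x3) is falsified — contradiction.
Case x0 = False:
  Clause (x0) is falsified — contradiction.
Both cases fail, so the formula is unsatisfiable.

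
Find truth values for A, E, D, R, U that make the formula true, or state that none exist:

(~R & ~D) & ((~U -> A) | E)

A=T, E=T, D=F, R=F, U=T

  ~R & ~D = True
    ~R = True
    ~D = True
  (~U -> A) | E = True
    ~U -> A = True
      ~U = False
Both conjuncts True, so the formula holds.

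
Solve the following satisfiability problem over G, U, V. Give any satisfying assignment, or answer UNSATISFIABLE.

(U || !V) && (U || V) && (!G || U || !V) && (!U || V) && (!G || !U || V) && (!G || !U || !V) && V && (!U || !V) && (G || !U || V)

Case V = True:
  (U || !V) forces U = True.
  Clause (!U || !V) is falsified — contradiction.
Case V = False:
  Clause (V) is falsified — contradiction.
Both cases fail, so the formula is unsatisfiable.

The formula is unsatisfiable.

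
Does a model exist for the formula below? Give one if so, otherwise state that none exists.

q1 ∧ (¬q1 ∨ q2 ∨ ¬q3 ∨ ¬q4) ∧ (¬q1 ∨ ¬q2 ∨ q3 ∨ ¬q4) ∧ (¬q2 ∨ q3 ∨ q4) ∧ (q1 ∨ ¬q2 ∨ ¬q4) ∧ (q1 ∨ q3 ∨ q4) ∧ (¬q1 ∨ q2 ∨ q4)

q1 = True, q2 = True, q3 = True, q4 = False

Unit clause (q1) forces q1 = True.
Set q2 = True.
Set q3 = True.
Set q4 = False.
All clauses satisfied.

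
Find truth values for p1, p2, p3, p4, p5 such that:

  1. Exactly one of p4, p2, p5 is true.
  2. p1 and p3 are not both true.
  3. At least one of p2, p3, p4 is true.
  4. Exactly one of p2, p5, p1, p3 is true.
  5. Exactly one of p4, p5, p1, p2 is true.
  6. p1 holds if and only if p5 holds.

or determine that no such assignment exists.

p1 = False, p2 = False, p3 = True, p4 = True, p5 = False

  (1) {p4, p2, p5}: 1 true — exactly one ✓
  (2) p1=F, p3=T — not both ✓
  (3) {p2, p3, p4}: 2 true — at least one ✓
  (4) {p2, p5, p1, p3}: 1 true — exactly one ✓
  (5) {p4, p5, p1, p2}: 1 true — exactly one ✓
  (6) p1=F, p5=F — same ✓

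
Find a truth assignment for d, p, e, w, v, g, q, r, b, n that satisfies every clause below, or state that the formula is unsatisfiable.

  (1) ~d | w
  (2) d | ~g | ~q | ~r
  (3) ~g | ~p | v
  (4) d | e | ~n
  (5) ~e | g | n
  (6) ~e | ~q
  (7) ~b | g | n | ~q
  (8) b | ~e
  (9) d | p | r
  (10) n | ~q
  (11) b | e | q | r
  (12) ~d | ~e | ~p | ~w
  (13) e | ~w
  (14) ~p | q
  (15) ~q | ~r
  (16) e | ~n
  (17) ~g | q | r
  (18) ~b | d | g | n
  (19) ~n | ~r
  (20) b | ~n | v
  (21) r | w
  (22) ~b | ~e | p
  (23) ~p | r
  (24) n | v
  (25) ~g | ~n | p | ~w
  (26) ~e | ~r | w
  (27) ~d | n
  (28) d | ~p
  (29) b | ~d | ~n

d: False, p: False, e: False, w: False, v: True, g: False, q: False, r: True, b: False, n: False

Set d = False.
  then (d | ~p) forces p = False.
  then (d | p | r) forces r = True.
  then (~q | ~r) forces q = False.
  then (~n | ~r) forces n = False.
  then (n | v) forces v = True.
Try e = True:
  (~e | g | n) forces g = True.
  (b | ~e) forces b = True.
  clause (~b | ~e | p) is falsified — backtrack.
So e = False.
  then (e | ~w) forces w = False.
Set g = False.
  then (~b | d | g | n) forces b = False.
All clauses satisfied.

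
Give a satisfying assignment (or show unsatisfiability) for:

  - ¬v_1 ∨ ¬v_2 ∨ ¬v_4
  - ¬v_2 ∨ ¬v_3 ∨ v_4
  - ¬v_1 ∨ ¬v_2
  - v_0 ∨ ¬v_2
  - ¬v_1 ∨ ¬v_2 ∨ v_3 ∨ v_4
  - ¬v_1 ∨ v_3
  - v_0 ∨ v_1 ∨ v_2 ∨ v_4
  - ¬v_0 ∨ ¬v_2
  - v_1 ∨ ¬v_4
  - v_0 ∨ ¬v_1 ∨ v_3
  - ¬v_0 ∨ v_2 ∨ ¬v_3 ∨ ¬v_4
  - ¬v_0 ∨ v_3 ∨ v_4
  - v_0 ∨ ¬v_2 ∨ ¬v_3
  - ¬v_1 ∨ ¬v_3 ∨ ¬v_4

v_0 = True, v_1 = False, v_2 = False, v_3 = True, v_4 = False

Set v_0 = True.
  then (¬v_0 ∨ ¬v_2) forces v_2 = False.
Set v_1 = False.
  then (v_1 ∨ ¬v_4) forces v_4 = False.
  then (¬v_0 ∨ v_3 ∨ v_4) forces v_3 = True.
All clauses satisfied.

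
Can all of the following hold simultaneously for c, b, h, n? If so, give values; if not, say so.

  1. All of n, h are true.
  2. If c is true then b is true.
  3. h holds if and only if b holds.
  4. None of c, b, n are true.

Case n = True:
  Constraint (4) is violated (n=T) — contradiction.
Case n = False:
  Constraint (1) is violated (n=F) — contradiction.
Both cases fail — unsatisfiable.

No satisfying assignment exists.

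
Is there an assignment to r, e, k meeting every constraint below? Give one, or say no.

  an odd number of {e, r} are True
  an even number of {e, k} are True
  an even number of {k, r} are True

Adding constraints 1, 2, 3 mod 2: every variable appears an even number of times on the left, so the left side is 0.
But the right sides sum to 1 (mod 2). 0 ≠ 1 — the system is inconsistent.

UNSATISFIABLE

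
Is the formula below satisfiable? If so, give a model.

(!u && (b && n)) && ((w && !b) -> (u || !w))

b: True, u: False, n: True, w: True

  !u && (b && n) = True
    !u = True
    b && n = True
  (w && !b) -> (u || !w) = True
    w && !b = False
      !b = False
    u || !w = False
      !w = False
Both conjuncts True, so the formula holds.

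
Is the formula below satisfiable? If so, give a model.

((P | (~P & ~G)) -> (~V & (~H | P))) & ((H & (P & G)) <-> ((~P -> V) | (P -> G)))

P = True; V = False; G = True; H = True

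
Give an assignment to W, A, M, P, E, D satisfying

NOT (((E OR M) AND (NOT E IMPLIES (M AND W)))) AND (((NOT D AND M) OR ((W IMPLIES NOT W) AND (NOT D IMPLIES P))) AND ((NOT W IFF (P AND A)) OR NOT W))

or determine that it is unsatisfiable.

W = False; A = False; M = False; P = False; E = False; D = True

  NOT (((E OR M) AND (NOT E IMPLIES (M AND W)))) = True
    (E OR M) AND (NOT E IMPLIES (M AND W)) = False
      E OR M = False
      NOT E IMPLIES (M AND W) = False
        NOT E = True
        M AND W = False
  ((NOT D AND M) OR ((W IMPLIES NOT W) AND (NOT D IMPLIES P))) AND ((NOT W IFF (P AND A)) OR NOT W) = True
    (NOT D AND M) OR ((W IMPLIES NOT W) AND (NOT D IMPLIES P)) = True
      NOT D AND M = False
        NOT D = False
      (W IMPLIES NOT W) AND (NOT D IMPLIES P) = True
        W IMPLIES NOT W = True
          NOT W = True
        NOT D IMPLIES P = True
          NOT D = False
    (NOT W IFF (P AND A)) OR NOT W = True
      NOT W IFF (P AND A) = False
        NOT W = True
        P AND A = False
      NOT W = True
Both conjuncts True, so the formula holds.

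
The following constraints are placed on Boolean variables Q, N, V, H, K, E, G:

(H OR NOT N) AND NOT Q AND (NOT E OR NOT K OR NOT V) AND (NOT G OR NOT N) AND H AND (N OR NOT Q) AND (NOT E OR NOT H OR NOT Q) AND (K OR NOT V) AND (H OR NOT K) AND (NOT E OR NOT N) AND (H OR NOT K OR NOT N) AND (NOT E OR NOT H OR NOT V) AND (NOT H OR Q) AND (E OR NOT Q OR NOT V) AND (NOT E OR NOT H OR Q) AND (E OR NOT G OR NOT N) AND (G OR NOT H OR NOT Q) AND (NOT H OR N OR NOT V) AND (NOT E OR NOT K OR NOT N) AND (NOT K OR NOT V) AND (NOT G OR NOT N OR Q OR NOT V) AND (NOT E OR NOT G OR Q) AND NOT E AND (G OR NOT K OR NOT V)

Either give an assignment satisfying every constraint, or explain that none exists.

No satisfying assignment exists.

Case Q = True:
  Clause (NOT Q) is falsified — contradiction.
Case Q = False:
  (H) forces H = True.
  Clause (NOT H OR Q) is falsified — contradiction.
Both cases fail, so the formula is unsatisfiable.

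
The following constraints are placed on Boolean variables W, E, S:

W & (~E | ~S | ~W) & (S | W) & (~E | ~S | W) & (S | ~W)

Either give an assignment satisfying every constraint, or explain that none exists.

Unit clause (W) forces W = True.
In (S | ~W) only S is left, so S = True.
In (~E | ~S | ~W) only ~E is left, so E = False.
All clauses satisfied.

W = True, E = False, S = True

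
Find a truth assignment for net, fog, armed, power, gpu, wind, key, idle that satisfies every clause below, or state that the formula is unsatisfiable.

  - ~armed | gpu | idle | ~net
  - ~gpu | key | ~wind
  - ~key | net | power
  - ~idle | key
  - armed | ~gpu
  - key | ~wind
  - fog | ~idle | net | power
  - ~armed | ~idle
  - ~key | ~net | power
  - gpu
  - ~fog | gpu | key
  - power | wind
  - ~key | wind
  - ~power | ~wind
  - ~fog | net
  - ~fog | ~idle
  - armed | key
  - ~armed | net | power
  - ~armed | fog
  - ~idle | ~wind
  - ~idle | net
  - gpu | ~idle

net = True, fog = True, armed = True, power = True, gpu = True, wind = False, key = False, idle = False

Unit clause (gpu) forces gpu = True.
In (armed | ~gpu) only armed is left, so armed = True.
In (~armed | ~idle) only ~idle is left, so idle = False.
In (~armed | fog) only fog is left, so fog = True.
In (~fog | net) only net is left, so net = True.
Try power = False:
  (~key | ~net | power) forces key = False.
  (~gpu | key | ~wind) forces wind = False.
  clause (power | wind) is falsified — backtrack.
So power = True.
  then (~power | ~wind) forces wind = False.
  then (~key | wind) forces key = False.
All clauses satisfied.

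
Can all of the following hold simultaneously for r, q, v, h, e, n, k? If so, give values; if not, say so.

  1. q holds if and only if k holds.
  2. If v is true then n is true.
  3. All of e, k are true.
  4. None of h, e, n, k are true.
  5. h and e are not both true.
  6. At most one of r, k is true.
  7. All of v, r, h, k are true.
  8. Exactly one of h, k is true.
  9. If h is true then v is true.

Unsatisfiable

Case h = True:
  Constraint (4) is violated (h=T) — contradiction.
Case h = False:
  Constraint (7) is violated (h=F) — contradiction.
Both cases fail — unsatisfiable.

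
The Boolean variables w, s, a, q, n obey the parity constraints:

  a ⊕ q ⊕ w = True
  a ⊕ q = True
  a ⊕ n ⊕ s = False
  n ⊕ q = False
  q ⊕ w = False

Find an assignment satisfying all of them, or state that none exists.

w=F; s=T; a=T; q=F; n=F

a ⊕ q ⊕ w = T ⊕ F ⊕ F = True ✓
a ⊕ q = T ⊕ F = True ✓
a ⊕ n ⊕ s = T ⊕ F ⊕ T = False ✓
n ⊕ q = F ⊕ F = False ✓
q ⊕ w = F ⊕ F = False ✓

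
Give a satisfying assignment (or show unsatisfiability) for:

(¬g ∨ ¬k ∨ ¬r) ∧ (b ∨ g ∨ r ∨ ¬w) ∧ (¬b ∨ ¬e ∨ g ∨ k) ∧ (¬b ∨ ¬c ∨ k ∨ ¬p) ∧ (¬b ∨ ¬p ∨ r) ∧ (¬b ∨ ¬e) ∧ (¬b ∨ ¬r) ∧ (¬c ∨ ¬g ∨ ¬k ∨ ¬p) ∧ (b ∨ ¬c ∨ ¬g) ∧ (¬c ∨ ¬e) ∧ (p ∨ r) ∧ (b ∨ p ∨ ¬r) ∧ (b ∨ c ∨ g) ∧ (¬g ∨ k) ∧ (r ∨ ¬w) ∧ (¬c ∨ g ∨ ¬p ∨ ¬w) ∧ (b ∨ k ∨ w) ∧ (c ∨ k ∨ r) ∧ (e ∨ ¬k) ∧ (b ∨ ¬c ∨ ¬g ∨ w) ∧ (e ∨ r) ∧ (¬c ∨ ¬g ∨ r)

p=T; r=F; b=F; w=F; c=F; e=T; g=T; k=T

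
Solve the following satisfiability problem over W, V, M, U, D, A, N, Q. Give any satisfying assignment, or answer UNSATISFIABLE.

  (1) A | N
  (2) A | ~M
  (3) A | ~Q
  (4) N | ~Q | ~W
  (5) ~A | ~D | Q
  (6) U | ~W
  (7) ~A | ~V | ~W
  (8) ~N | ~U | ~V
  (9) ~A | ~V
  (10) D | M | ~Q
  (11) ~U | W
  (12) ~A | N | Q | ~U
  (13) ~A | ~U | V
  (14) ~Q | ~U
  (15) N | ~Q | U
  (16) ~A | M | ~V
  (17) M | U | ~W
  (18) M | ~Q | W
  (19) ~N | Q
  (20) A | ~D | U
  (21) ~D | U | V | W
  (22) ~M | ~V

W=F, V=F, M=T, U=F, D=F, A=T, N=F, Q=F

Try W = True:
  (U | ~W) forces U = True.
  (~Q | ~U) forces Q = False.
  (~N | Q) forces N = False.
  (A | N) forces A = True.
  clause (~A | N | Q | ~U) is falsified — backtrack.
So W = False.
  then (~U | W) forces U = False.
Try V = True:
  (~A | ~V) forces A = False.
  (A | N) forces N = True.
  (A | ~M) forces M = False.
  (A | ~Q) forces Q = False.
  clause (~N | Q) is falsified — backtrack.
So V = False.
  then (~D | U | V | W) forces D = False.
Set M = True.
  then (A | ~M) forces A = True.
Set N = False.
  then (N | ~Q | U) forces Q = False.
All clauses satisfied.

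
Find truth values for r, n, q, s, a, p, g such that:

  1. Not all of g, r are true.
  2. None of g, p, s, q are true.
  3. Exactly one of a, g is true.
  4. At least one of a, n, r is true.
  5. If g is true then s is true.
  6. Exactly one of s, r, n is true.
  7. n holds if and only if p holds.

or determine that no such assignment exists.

r = True, n = False, q = False, s = False, a = True, p = False, g = False

  (1) {g, r}: 1/2 true — not all ✓
  (2) {g, p, s, q}: 0 true — none ✓
  (3) {a, g}: 1 true — exactly one ✓
  (4) {a, n, r}: 2 true — at least one ✓
  (5) g=F ⇒ s: vacuous ✓
  (6) {s, r, n}: 1 true — exactly one ✓
  (7) n=F, p=F — same ✓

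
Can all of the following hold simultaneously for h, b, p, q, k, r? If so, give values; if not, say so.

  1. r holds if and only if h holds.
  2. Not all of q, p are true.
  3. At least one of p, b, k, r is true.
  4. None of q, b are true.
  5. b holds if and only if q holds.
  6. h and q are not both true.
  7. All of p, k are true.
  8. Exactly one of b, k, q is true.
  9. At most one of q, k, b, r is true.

h=F, b=F, p=T, q=F, k=T, r=F

  (1) r=F, h=F — same ✓
  (2) {q, p}: 1/2 true — not all ✓
  (3) {p, b, k, r}: 2 true — at least one ✓
  (4) {q, b}: 0 true — none ✓
  (5) b=F, q=F — same ✓
  (6) h=F, q=F — not both ✓
  (7) {p, k}: all 2 true ✓
  (8) {b, k, q}: 1 true — exactly one ✓
  (9) {q, k, b, r}: 1 true — at most one ✓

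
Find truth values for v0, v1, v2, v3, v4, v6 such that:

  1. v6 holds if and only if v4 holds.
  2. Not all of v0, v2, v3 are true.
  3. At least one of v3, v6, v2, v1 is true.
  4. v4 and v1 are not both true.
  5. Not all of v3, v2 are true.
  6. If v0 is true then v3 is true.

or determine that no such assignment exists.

v0 = False, v1 = False, v2 = False, v3 = True, v4 = False, v6 = False

  (1) v6=F, v4=F — same ✓
  (2) {v0, v2, v3}: 1/3 true — not all ✓
  (3) {v3, v6, v2, v1}: 1 true — at least one ✓
  (4) v4=F, v1=F — not both ✓
  (5) {v3, v2}: 1/2 true — not all ✓
  (6) v0=F ⇒ v3: vacuous ✓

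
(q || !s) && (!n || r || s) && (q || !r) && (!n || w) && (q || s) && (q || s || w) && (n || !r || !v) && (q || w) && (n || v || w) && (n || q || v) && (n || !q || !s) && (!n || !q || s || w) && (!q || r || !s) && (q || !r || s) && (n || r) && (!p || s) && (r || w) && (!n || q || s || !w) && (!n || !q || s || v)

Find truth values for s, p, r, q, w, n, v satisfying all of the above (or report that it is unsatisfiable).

Set s = True.
  then (q || !s) forces q = True.
  then (n || !q || !s) forces n = True.
  then (!q || r || !s) forces r = True.
  then (!n || w) forces w = True.
Set p = True.
Set v = True.
All clauses satisfied.

s = True, p = True, r = True, q = True, w = True, n = True, v = True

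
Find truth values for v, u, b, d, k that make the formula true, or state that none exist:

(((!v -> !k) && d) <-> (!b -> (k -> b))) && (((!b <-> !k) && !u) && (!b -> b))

v = True, u = False, b = True, d = True, k = True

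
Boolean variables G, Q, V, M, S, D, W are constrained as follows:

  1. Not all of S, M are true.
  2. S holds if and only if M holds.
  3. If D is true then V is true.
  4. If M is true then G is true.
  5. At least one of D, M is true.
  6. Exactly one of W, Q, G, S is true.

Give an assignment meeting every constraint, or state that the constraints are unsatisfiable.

G = False, Q = False, V = True, M = False, S = False, D = True, W = True

  (1) {S, M}: 0/2 true — not all ✓
  (2) S=F, M=F — same ✓
  (3) D=T ⇒ V: T ✓
  (4) M=F ⇒ G: vacuous ✓
  (5) {D, M}: 1 true — at least one ✓
  (6) {W, Q, G, S}: 1 true — exactly one ✓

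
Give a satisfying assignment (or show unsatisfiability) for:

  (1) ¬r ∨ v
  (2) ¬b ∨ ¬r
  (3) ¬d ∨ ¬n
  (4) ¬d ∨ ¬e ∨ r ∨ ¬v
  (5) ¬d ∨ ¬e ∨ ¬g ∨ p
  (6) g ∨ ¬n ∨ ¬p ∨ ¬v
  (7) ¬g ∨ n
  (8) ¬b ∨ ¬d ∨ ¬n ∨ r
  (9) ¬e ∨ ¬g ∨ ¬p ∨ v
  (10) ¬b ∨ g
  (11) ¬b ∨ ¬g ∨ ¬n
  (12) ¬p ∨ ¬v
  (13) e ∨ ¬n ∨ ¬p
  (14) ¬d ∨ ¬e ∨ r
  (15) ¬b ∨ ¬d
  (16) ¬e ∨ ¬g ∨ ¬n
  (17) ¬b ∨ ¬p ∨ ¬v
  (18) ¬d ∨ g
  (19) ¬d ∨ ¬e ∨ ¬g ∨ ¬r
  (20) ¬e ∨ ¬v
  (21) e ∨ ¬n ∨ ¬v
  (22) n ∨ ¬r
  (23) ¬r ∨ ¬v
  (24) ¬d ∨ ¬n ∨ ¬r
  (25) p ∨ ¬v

e = True, b = False, p = True, v = False, r = False, g = False, d = False, n = True

Set e = True.
  then (¬e ∨ ¬v) forces v = False.
  then (¬r ∨ v) forces r = False.
  then (¬d ∨ ¬e ∨ r) forces d = False.
Set b = False.
Set p = True.
  then (¬e ∨ ¬g ∨ ¬p ∨ v) forces g = False.
Set n = True.
All clauses satisfied.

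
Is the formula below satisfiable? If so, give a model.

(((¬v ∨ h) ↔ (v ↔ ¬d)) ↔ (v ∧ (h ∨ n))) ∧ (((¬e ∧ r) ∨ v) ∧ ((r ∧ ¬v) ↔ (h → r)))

r: False; e: True; d: False; h: True; v: True; n: True

  ((¬v ∨ h) ↔ (v ↔ ¬d)) ↔ (v ∧ (h ∨ n)) = True
    (¬v ∨ h) ↔ (v ↔ ¬d) = True
      ¬v ∨ h = True
        ¬v = False
      v ↔ ¬d = True
        ¬d = True
    v ∧ (h ∨ n) = True
      h ∨ n = True
  ((¬e ∧ r) ∨ v) ∧ ((r ∧ ¬v) ↔ (h → r)) = True
    (¬e ∧ r) ∨ v = True
      ¬e ∧ r = False
        ¬e = False
    (r ∧ ¬v) ↔ (h → r) = True
      r ∧ ¬v = False
        ¬v = False
      h → r = False
Both conjuncts True, so the formula holds.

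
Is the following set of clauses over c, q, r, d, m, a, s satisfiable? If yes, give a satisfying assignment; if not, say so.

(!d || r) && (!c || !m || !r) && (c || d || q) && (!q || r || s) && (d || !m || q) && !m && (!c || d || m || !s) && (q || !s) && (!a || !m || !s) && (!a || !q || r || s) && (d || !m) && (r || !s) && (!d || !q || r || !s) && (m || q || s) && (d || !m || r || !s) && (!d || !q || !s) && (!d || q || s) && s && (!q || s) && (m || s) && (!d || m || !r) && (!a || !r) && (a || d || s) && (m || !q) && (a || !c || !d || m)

The formula is unsatisfiable.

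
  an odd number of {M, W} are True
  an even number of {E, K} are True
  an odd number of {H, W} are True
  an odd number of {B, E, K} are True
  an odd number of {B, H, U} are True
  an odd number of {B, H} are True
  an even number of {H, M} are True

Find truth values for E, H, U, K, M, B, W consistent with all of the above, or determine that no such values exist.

E: False, H: False, U: False, K: False, M: False, B: True, W: True

{M, W}: 1 true → odd ✓
{E, K}: 0 true → even ✓
{H, W}: 1 true → odd ✓
{B, E, K}: 1 true → odd ✓
{B, H, U}: 1 true → odd ✓
{B, H}: 1 true → odd ✓
{H, M}: 0 true → even ✓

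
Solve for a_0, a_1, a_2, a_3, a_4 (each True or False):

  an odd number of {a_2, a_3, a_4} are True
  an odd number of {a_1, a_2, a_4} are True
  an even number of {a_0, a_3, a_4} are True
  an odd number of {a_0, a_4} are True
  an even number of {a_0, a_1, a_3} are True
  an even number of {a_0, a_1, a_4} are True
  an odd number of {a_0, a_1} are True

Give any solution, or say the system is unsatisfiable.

a_0 = False, a_1 = True, a_2 = True, a_3 = True, a_4 = True

{a_2, a_3, a_4}: 3 true → odd ✓
{a_1, a_2, a_4}: 3 true → odd ✓
{a_0, a_3, a_4}: 2 true → even ✓
{a_0, a_4}: 1 true → odd ✓
{a_0, a_1, a_3}: 2 true → even ✓
{a_0, a_1, a_4}: 2 true → even ✓
{a_0, a_1}: 1 true → odd ✓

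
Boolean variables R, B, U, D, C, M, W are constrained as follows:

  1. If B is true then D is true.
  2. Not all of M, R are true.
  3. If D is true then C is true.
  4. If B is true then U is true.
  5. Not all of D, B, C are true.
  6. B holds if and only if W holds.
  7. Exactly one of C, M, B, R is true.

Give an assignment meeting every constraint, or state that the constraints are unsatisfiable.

R: False; B: False; U: False; D: True; C: True; M: False; W: False

  (1) B=F ⇒ D: vacuous ✓
  (2) {M, R}: 0/2 true — not all ✓
  (3) D=T ⇒ C: T ✓
  (4) B=F ⇒ U: vacuous ✓
  (5) {D, B, C}: 2/3 true — not all ✓
  (6) B=F, W=F — same ✓
  (7) {C, M, B, R}: 1 true — exactly one ✓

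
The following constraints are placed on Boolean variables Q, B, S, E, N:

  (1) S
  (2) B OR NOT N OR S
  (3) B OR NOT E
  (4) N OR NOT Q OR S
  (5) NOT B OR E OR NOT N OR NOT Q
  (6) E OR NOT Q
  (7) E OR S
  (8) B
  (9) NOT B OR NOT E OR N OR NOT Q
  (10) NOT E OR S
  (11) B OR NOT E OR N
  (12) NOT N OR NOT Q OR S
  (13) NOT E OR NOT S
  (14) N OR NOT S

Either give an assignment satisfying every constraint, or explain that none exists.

Unit clause (S) forces S = True.
Unit clause (B) forces B = True.
In (NOT E OR NOT S) only NOT E is left, so E = False.
In (N OR NOT S) only N is left, so N = True.
In (NOT B OR E OR NOT N OR NOT Q) only NOT Q is left, so Q = False.
All clauses satisfied.

Q: False, B: True, S: True, E: False, N: True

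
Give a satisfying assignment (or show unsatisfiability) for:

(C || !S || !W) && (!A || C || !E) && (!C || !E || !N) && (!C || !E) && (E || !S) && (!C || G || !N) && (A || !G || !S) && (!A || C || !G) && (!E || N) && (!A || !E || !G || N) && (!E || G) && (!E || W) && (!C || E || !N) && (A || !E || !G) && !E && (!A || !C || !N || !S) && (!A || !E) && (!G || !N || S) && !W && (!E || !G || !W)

S = False, N = False, W = False, G = False, E = False, A = False, C = True

Unit clause (!E) forces E = False.
Unit clause (!W) forces W = False.
In (E || !S) only !S is left, so S = False.
Set N = False.
Set G = False.
Set A = False.
Set C = True.
All clauses satisfied.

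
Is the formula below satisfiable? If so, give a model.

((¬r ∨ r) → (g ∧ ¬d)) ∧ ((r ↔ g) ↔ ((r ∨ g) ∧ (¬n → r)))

n=F, g=T, d=F, r=F

  (¬r ∨ r) → (g ∧ ¬d) = True
    ¬r ∨ r = True
      ¬r = True
    g ∧ ¬d = True
      ¬d = True
  (r ↔ g) ↔ ((r ∨ g) ∧ (¬n → r)) = True
    r ↔ g = False
    (r ∨ g) ∧ (¬n → r) = False
      r ∨ g = True
      ¬n → r = False
        ¬n = True
Both conjuncts True, so the formula holds.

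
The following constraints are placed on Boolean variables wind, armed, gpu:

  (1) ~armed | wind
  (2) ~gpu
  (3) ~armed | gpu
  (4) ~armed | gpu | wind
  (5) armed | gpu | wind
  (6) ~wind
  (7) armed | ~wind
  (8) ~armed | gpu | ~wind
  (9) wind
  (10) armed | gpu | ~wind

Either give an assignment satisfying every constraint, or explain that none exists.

Case wind = True:
  Clause (~wind) is falsified — contradiction.
Case wind = False:
  Clause (wind) is falsified — contradiction.
Both cases fail, so the formula is unsatisfiable.

UNSATISFIABLE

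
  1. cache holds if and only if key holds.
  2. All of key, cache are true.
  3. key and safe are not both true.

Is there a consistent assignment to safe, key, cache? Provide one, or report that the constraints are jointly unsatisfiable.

safe = False, key = True, cache = True

  (1) cache=T, key=T — same ✓
  (2) {key, cache}: all 2 true ✓
  (3) key=T, safe=F — not both ✓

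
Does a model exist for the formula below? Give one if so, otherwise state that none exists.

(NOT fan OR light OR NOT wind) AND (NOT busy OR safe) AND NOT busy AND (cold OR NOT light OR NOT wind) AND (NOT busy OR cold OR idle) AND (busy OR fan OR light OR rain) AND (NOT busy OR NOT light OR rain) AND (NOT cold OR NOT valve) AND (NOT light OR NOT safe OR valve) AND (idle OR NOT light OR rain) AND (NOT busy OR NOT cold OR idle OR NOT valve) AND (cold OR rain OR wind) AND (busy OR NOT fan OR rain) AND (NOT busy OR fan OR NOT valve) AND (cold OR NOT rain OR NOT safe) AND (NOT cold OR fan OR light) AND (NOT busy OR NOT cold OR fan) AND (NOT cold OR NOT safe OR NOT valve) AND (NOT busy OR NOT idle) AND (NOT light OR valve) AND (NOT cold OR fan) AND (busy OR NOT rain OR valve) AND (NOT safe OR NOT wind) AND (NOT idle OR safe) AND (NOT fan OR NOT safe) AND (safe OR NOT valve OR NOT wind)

Unit clause (NOT busy) forces busy = False.
Try safe = True:
  (NOT safe OR NOT wind) forces wind = False.
  (NOT fan OR NOT safe) forces fan = False.
  (NOT cold OR fan) forces cold = False.
  (cold OR rain OR wind) forces rain = True.
  clause (cold OR NOT rain OR NOT safe) is falsified — backtrack.
So safe = False.
  then (NOT idle OR safe) forces idle = False.
Set fan = False.
  then (NOT cold OR fan) forces cold = False.
Set valve = True.
  then (safe OR NOT valve OR NOT wind) forces wind = False.
  then (cold OR rain OR wind) forces rain = True.
Set light = False.
All clauses satisfied.

safe=F; idle=F; fan=F; valve=T; wind=F; rain=T; cold=F; light=F; busy=F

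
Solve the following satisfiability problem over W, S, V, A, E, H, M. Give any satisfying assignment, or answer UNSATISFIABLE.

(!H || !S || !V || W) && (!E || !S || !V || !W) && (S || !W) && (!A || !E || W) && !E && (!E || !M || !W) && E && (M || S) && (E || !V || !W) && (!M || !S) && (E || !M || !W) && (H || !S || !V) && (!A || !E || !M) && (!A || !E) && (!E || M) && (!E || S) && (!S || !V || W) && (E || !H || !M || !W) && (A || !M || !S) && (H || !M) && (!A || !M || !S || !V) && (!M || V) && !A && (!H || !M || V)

Case E = True:
  Clause (!E) is falsified — contradiction.
Case E = False:
  Clause (E) is falsified — contradiction.
Both cases fail, so the formula is unsatisfiable.

UNSATISFIABLE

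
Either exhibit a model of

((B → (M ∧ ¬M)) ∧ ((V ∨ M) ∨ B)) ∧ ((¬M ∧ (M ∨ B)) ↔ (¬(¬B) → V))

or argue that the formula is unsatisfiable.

Case B = True: the formula simplifies to (M ∧ ¬M) ∧ (¬M ↔ V).
  M = True: the conjunct ¬M is False.
  M = False: the conjunct M is False.
Case B = False: the formula simplifies to (V ∨ M) ∧ (¬M ∧ M).
  M = True: the conjunct ¬M is False.
  M = False: the conjunct M is False.
Both cases fail — unsatisfiable.

Unsatisfiable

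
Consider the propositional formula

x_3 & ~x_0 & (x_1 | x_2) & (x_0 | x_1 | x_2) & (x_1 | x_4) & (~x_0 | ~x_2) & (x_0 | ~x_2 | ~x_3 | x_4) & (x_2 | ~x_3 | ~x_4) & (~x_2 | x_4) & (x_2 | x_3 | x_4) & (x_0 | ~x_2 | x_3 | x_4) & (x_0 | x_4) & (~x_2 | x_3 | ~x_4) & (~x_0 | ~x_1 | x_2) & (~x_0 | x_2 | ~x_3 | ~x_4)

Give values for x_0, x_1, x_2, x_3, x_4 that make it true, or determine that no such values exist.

Unit clause (x_3) forces x_3 = True.
Unit clause (~x_0) forces x_0 = False.
In (x_0 | x_4) only x_4 is left, so x_4 = True.
In (x_2 | ~x_3 | ~x_4) only x_2 is left, so x_2 = True.
Set x_1 = False.
All clauses satisfied.

x_0 = False; x_1 = False; x_2 = True; x_3 = True; x_4 = True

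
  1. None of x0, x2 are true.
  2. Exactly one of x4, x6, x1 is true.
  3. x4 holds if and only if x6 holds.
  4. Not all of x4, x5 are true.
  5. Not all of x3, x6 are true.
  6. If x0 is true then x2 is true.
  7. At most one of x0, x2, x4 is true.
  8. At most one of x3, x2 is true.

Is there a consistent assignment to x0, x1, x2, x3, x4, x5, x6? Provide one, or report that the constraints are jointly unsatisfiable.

x0 = False, x1 = True, x2 = False, x3 = True, x4 = False, x5 = False, x6 = False

  (1) {x0, x2}: 0 true — none ✓
  (2) {x4, x6, x1}: 1 true — exactly one ✓
  (3) x4=F, x6=F — same ✓
  (4) {x4, x5}: 0/2 true — not all ✓
  (5) {x3, x6}: 1/2 true — not all ✓
  (6) x0=F ⇒ x2: vacuous ✓
  (7) {x0, x2, x4}: 0 true — at most one ✓
  (8) {x3, x2}: 1 true — at most one ✓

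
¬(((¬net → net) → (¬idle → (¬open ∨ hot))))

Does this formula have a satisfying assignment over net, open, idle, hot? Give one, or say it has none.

net = True, open = True, idle = False, hot = False

  ¬(((¬net → net) → (¬idle → (¬open ∨ hot)))) = True
    (¬net → net) → (¬idle → (¬open ∨ hot)) = False
      ¬net → net = True
        ¬net = False
      ¬idle → (¬open ∨ hot) = False
        ¬idle = True
        ¬open ∨ hot = False
          ¬open = False
The formula evaluates to True.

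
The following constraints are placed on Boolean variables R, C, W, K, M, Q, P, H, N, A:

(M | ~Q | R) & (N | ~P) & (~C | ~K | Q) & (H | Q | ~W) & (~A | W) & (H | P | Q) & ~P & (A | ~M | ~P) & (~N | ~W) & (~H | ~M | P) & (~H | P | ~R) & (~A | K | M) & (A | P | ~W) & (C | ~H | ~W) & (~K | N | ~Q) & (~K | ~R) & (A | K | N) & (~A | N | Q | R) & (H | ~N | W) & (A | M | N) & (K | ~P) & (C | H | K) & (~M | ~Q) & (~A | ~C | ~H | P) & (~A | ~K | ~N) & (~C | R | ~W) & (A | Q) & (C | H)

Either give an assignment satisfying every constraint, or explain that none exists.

Case Q = True:
  (~P) forces P = False.
  (~M | ~Q) forces M = False.
  (M | ~Q | R) forces R = True.
  (~H | P | ~R) forces H = False.
  (~K | ~R) forces K = False.
  (~A | K | M) forces A = False.
  (A | P | ~W) forces W = False.
  (A | K | N) forces N = True.
  Clause (H | ~N | W) is falsified — contradiction.
Case Q = False:
  (~P) forces P = False.
  (H | P | Q) forces H = True.
  (~H | ~M | P) forces M = False.
  (~H | P | ~R) forces R = False.
  (A | Q) forces A = True.
  (~A | W) forces W = True.
  (~N | ~W) forces N = False.
  Clause (~A | N | Q | R) is falsified — contradiction.
Both cases fail, so the formula is unsatisfiable.

The formula is unsatisfiable.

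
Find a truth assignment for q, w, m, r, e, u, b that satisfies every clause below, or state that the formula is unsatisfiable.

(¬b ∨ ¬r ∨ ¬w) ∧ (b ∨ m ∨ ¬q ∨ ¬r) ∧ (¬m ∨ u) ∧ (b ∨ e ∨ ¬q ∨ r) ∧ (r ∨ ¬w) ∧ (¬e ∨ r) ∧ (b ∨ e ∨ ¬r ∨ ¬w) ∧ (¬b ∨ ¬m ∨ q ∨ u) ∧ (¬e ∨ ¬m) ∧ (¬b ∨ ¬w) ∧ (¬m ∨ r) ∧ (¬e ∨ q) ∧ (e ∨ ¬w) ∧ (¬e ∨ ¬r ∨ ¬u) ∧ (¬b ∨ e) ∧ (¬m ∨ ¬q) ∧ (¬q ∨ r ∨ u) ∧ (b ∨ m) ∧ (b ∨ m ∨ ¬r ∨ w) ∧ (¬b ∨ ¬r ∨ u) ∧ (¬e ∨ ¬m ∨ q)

Set q = False.
  then (¬e ∨ q) forces e = False.
  then (e ∨ ¬w) forces w = False.
  then (¬b ∨ e) forces b = False.
  then (b ∨ m) forces m = True.
  then (¬m ∨ u) forces u = True.
  then (¬m ∨ r) forces r = True.
All clauses satisfied.

q: False, w: False, m: True, r: True, e: False, u: True, b: False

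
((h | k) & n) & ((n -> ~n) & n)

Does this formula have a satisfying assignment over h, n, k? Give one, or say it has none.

Case n = True: the conjunct n -> ~n becomes True -> ~True = False.
Case n = False: the conjunct n is False.
Both cases fail — unsatisfiable.

No satisfying assignment exists.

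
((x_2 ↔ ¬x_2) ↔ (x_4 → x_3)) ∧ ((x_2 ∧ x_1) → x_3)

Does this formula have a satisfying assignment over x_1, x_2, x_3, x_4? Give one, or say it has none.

x_1=F, x_2=T, x_3=F, x_4=T

  (x_2 ↔ ¬x_2) ↔ (x_4 → x_3) = True
    x_2 ↔ ¬x_2 = False
      ¬x_2 = False
    x_4 → x_3 = False
  (x_2 ∧ x_1) → x_3 = True
    x_2 ∧ x_1 = False
Both conjuncts True, so the formula holds.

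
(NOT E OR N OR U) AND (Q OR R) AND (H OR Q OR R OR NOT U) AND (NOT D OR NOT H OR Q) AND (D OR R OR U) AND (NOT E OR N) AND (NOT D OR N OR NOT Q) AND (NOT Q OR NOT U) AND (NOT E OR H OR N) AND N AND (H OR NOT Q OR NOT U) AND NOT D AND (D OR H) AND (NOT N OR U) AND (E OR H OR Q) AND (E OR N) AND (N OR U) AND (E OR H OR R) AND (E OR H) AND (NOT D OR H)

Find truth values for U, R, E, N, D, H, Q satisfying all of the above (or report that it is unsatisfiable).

U=T, R=T, E=F, N=T, D=F, H=T, Q=F

Unit clause (N) forces N = True.
Unit clause (NOT D) forces D = False.
In (D OR H) only H is left, so H = True.
In (NOT N OR U) only U is left, so U = True.
In (NOT Q OR NOT U) only NOT Q is left, so Q = False.
In (Q OR R) only R is left, so R = True.
Set E = False.
All clauses satisfied.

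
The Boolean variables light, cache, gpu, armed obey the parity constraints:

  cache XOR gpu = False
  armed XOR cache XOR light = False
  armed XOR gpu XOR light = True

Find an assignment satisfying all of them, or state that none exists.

Unsatisfiable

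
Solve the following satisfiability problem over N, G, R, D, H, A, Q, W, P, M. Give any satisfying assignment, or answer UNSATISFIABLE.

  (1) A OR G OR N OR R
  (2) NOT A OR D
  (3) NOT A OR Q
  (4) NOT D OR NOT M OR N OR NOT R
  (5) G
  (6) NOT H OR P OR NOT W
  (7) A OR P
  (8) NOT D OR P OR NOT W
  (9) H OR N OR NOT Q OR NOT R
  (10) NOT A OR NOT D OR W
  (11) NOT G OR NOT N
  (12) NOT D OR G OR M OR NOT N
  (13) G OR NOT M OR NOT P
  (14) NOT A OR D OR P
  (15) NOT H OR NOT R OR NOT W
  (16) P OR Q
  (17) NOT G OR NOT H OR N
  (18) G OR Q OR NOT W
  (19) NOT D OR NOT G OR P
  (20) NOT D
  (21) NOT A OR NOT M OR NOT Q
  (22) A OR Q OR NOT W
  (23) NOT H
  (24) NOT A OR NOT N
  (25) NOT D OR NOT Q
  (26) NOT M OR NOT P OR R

Unit clause (G) forces G = True.
In (NOT G OR NOT N) only NOT N is left, so N = False.
In (NOT G OR NOT H OR N) only NOT H is left, so H = False.
Unit clause (NOT D) forces D = False.
In (NOT A OR D) only NOT A is left, so A = False.
In (A OR P) only P is left, so P = True.
Set R = True.
  then (H OR N OR NOT Q OR NOT R) forces Q = False.
  then (A OR Q OR NOT W) forces W = False.
Set M = True.
All clauses satisfied.

N = False; G = True; R = True; D = False; H = False; A = False; Q = False; W = False; P = True; M = True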